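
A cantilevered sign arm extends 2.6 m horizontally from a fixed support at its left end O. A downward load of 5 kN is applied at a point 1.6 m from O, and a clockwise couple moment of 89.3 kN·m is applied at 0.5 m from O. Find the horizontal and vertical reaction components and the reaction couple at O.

O_x = 0, O_y = 5.000 kN, M_O = 97.30 kN·m

ΣF_x = 0: O_x = 0.
ΣF_y = 0: O_y − 5 = 0 → O_y = 5.000 kN.
ΣM about O: M_O − 5·1.6 − 89.3 = 0 → M_O = 97.30 kN·m.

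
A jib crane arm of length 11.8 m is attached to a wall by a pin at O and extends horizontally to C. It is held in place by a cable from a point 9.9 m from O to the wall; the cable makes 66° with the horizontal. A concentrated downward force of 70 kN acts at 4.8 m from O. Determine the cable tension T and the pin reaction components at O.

ΣM about O: T·sin66°·9.9 − 70·4.8 = 0 → T = 336/(9.9·0.913545) = 37.1513 ≈ 37.15 kN.
ΣF_x = 0: O_x − T·cos66° = 0 → O_x = 37.1513 × 0.406737 = 15.11 kN.
ΣF_y = 0: O_y + T·sin66° − 70 = 0 → O_y = 70 − 37.1513 × 0.913545 = 36.06 kN.

T = 37.15 kN, O_x = 15.11 kN, O_y = 36.06 kN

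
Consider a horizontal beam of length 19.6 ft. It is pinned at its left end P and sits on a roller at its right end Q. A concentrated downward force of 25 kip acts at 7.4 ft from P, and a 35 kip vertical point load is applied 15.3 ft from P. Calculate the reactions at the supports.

Taking moments about P: Q_y·19.6 − 25·7.4 − 35·15.3 = 0 → Q_y = 720.5/19.6 = 36.7602 ≈ 36.76 kip.
ΣF_y = 0: P_y + 36.7602 − 25 − 35 = 0 → P_y = 23.24 kip.
ΣF_x = 0: no horizontal applied forces, so P_x = 0.

P_x = 0, P_y = 23.24 kip, Q_y = 36.76 kip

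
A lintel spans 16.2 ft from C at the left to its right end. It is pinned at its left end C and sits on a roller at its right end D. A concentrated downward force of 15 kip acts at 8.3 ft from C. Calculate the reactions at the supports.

C_x = 0, C_y = 7.315 kip, D_y = 7.685 kip

Moments about C: D_y·16.2 − 15·8.3 = 0 → D_y = 124.5/16.2 = 7.68519 ≈ 7.685 kip.
ΣF_y = 0: C_y + 7.68519 − 15 = 0 → C_y = 7.315 kip.
ΣF_x = 0: no horizontal applied forces, so C_x = 0.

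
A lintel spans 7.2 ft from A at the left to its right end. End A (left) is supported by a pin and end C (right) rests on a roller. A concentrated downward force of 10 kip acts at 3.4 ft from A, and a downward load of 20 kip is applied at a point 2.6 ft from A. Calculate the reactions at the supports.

A_x = 0, A_y = 18.06 kip, C_y = 11.94 kip

Moments about A: C_y·7.2 − 10·3.4 − 20·2.6 = 0 → C_y = 86/7.2 = 11.9444 ≈ 11.94 kip.
ΣF_y = 0: A_y + 11.9444 − 10 − 20 = 0 → A_y = 18.06 kip.
ΣF_x = 0: no horizontal applied forces, so A_x = 0.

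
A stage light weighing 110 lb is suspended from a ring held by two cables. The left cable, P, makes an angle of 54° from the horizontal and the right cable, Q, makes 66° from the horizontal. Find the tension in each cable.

T_P = 51.66 lb, T_Q = 74.66 lb

ΣF_x = 0: −T_P·cos54° + T_Q·cos66° = 0 → T_Q = 1.44512·T_P.
ΣF_y = 0: T_P·sin54° + T_Q·sin66° = 110.
Substitute: T_P·(0.809017 + 1.44512·0.913545) = 110 → T_P = 51.6626 ≈ 51.66 lb.
Then T_Q = 1.44512 × 51.6626 = 74.66 lb.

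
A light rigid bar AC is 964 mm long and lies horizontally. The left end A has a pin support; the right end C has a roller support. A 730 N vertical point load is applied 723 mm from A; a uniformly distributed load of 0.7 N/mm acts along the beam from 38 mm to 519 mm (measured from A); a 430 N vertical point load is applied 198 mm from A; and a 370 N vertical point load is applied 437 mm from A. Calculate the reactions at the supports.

Resultant of the distributed load: 0.7 × 481 = 336.7 N at 278.5 mm from A.
Taking moments about A: C_y·964 − 730·723 − (0.7·481)·278.5 − 430·198 − 370·437 = 0 → C_y = 868390.95/964 = 900.82 ≈ 900.8 N.
ΣF_y = 0: A_y + 900.82 − 730 − 0.7·481 − 430 − 370 = 0 → A_y = 965.9 N.
ΣF_x = 0: no horizontal applied forces, so A_x = 0.

A_x = 0, A_y = 965.9 N, C_y = 900.8 N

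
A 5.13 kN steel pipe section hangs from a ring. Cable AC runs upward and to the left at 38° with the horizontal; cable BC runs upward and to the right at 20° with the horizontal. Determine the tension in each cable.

T_AC = 5.684 kN, T_BC = 4.767 kN

ΣF_x = 0: −T_AC·cos38° + T_BC·cos20° = 0 → T_BC = 0.838584·T_AC.
ΣF_y = 0: T_AC·sin38° + T_BC·sin20° = 5.13.
Substitute: T_AC·(0.615661 + 0.838584·0.34202) = 5.13 → T_AC = 5.68438 ≈ 5.684 kN.
Then T_BC = 0.838584 × 5.68438 = 4.767 kN.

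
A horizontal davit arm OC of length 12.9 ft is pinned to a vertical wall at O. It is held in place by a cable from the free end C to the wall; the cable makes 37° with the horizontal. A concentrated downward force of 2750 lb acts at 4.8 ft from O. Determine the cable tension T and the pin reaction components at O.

T = 1700 lb, O_x = 1358 lb, O_y = 1727 lb

ΣM about O: T·sin37°·12.9 − 2750·4.8 = 0 → T = 13200/(12.9·0.601815) = 1700.28 ≈ 1700 lb.
ΣF_x = 0: O_x − T·cos37° = 0 → O_x = 1700.28 × 0.798636 = 1358 lb.
ΣF_y = 0: O_y + T·sin37° − 2750 = 0 → O_y = 2750 − 1700.28 × 0.601815 = 1727 lb.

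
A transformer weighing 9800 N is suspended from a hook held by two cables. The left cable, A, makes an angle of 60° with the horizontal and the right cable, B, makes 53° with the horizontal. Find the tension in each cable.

ΣF_x = 0: −T_A·cos60° + T_B·cos53° = 0 → T_B = 0.83082·T_A.
ΣF_y = 0: T_A·sin60° + T_B·sin53° = 9800.
Substitute: T_A·(0.866025 + 0.83082·0.798636) = 9800 → T_A = 6407.12 ≈ 6407 N.
Then T_B = 0.83082 × 6407.12 = 5323 N.

T_A = 6407 N, T_B = 5323 N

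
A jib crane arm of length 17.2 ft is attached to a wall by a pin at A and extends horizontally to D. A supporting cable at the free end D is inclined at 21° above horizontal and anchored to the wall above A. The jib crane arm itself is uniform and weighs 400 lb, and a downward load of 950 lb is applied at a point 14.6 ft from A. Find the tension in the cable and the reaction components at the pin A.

ΣM about A: T·sin21°·17.2 − 400·8.6 − 950·14.6 = 0 → T = 17310/(17.2·0.358368) = 2808.27 ≈ 2808 lb.
ΣF_x = 0: A_x − T·cos21° = 0 → A_x = 2808.27 × 0.93358 = 2622 lb.
ΣF_y = 0: A_y + T·sin21° − 400 − 950 = 0 → A_y = 1350 − 2808.27 × 0.358368 = 343.6 lb.

T = 2808 lb, A_x = 2622 lb, A_y = 343.6 lb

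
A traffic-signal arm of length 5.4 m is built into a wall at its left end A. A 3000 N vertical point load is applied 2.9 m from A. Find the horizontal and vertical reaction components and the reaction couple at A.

ΣF_x = 0: A_x = 0.
ΣF_y = 0: A_y − 3000 = 0 → A_y = 3000 N.
ΣM about A: M_A − 3000·2.9 = 0 → M_A = 8700 N·m.

A_x = 0, A_y = 3000 N, M_A = 8700 N·m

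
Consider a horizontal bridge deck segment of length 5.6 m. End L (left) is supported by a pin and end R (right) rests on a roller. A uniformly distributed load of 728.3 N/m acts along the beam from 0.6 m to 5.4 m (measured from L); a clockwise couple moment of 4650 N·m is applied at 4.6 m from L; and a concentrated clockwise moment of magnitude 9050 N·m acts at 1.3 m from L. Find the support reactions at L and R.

Resultant of the distributed load: 728.3 × 4.8 = 3495.84 N at 3 m from L.
Moments about L: R_y·5.6 − (728.3·4.8)·3 − 4650 − 9050 = 0 → R_y = 24187.52/5.6 = 4319.2 ≈ 4319 N.
ΣF_y = 0: L_y + 4319.2 − 728.3·4.8 = 0 → L_y = -823.4 N.
ΣF_x = 0: no horizontal applied forces, so L_x = 0.

L_x = 0, L_y = -823.4 N, R_y = 4319 N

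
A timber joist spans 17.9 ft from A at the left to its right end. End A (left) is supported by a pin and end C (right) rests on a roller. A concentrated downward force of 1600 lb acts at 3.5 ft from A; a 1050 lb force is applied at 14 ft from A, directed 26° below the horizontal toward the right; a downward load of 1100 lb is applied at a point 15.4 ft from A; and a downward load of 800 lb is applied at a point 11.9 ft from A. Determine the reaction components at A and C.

A_x = -943.7 lb, A_y = 1809 lb, C_y = 2151 lb

Moments about A: C_y·17.9 − 1600·3.5 − 1050·sin26°·14 − 1100·15.4 − 800·11.9 = 0 → C_y = 38504.1/17.9 = 2151.07 ≈ 2151 lb.
ΣF_y = 0: A_y + 2151.07 − 1600 − 1050·sin26° − 1100 − 800 = 0 → A_y = 1809 lb.
ΣF_x = 0: A_x + 1050·cos26° = 0 → A_x = -943.7 lb.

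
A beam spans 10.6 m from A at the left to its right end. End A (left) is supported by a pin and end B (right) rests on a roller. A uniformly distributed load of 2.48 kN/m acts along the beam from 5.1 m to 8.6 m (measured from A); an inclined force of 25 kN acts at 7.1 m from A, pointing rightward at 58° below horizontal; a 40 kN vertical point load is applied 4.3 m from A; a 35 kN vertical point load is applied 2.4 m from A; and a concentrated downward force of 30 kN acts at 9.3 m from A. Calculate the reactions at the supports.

Resultant of the distributed load: 2.48 × 3.5 = 8.68 kN at 6.85 m from A.
Moments about A: B_y·10.6 − (2.48·3.5)·6.85 − 25·sin58°·7.1 − 40·4.3 − 35·2.4 − 30·9.3 = 0 → B_y = 744.987/10.6 = 70.2818 ≈ 70.28 kN.
ΣF_y = 0: A_y + 70.2818 − 2.48·3.5 − 25·sin58° − 40 − 35 − 30 = 0 → A_y = 64.60 kN.
ΣF_x = 0: A_x + 25·cos58° = 0 → A_x = -13.25 kN.

A_x = -13.25 kN, A_y = 64.60 kN, B_y = 70.28 kN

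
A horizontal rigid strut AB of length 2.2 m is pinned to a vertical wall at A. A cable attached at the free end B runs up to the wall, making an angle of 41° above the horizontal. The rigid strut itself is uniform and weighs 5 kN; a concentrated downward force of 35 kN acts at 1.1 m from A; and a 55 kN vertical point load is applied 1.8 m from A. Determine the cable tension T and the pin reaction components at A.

ΣM about A: T·sin41°·2.2 − 5·1.1 − 35·1.1 − 55·1.8 = 0 → T = 143/(2.2·0.656059) = 99.0765 ≈ 99.08 kN.
ΣF_x = 0: A_x − T·cos41° = 0 → A_x = 99.0765 × 0.75471 = 74.77 kN.
ΣF_y = 0: A_y + T·sin41° − 5 − 35 − 55 = 0 → A_y = 95 − 99.0765 × 0.656059 = 30.00 kN.

T = 99.08 kN, A_x = 74.77 kN, A_y = 30.00 kN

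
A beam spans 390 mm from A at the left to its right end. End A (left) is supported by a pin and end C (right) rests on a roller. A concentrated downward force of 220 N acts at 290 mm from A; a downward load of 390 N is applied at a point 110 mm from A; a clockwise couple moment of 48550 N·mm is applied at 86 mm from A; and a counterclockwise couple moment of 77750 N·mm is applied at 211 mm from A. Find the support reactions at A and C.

ΣM about A: C_y·390 − 220·290 − 390·110 − 48550 + 77750 = 0 → C_y = 77500/390 = 198.718 ≈ 198.7 N.
ΣF_y = 0: A_y + 198.718 − 220 − 390 = 0 → A_y = 411.3 N.
ΣF_x = 0: no horizontal applied forces, so A_x = 0.

A_x = 0, A_y = 411.3 N, C_y = 198.7 N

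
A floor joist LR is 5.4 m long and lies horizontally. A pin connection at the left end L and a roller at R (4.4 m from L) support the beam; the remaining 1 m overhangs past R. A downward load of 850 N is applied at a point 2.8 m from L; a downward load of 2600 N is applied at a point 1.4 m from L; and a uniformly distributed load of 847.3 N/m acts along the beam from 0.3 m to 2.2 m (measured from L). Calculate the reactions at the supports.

Resultant of the distributed load: 847.3 × 1.9 = 1609.87 N at 1.25 m from L.
ΣM about L: R_y·4.4 − 850·2.8 − 2600·1.4 − (847.3·1.9)·1.25 = 0 → R_y = 8032.3375/4.4 = 1825.53 ≈ 1826 N.
ΣF_y = 0: L_y + 1825.53 − 850 − 2600 − 847.3·1.9 = 0 → L_y = 3234 N.
ΣF_x = 0: no horizontal applied forces, so L_x = 0.

L_x = 0, L_y = 3234 N, R_y = 1826 N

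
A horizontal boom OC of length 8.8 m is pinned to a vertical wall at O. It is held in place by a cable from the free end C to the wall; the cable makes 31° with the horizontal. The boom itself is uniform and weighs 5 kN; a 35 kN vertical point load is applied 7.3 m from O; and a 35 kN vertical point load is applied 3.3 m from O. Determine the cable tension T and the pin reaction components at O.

T = 86.71 kN, O_x = 74.33 kN, O_y = 30.34 kN

ΣM about O: T·sin31°·8.8 − 5·4.4 − 35·7.3 − 35·3.3 = 0 → T = 393/(8.8·0.515038) = 86.7103 ≈ 86.71 kN.
ΣF_x = 0: O_x − T·cos31° = 0 → O_x = 86.7103 × 0.857167 = 74.33 kN.
ΣF_y = 0: O_y + T·sin31° − 5 − 35 − 35 = 0 → O_y = 75 − 86.7103 × 0.515038 = 30.34 kN.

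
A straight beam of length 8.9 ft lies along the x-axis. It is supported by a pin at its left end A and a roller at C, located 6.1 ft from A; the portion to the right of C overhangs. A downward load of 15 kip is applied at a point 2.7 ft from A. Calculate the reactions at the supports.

A_x = 0, A_y = 8.361 kip, C_y = 6.639 kip

ΣM about A: C_y·6.1 − 15·2.7 = 0 → C_y = 40.5/6.1 = 6.63934 ≈ 6.639 kip.
ΣF_y = 0: A_y + 6.63934 − 15 = 0 → A_y = 8.361 kip.
ΣF_x = 0: no horizontal applied forces, so A_x = 0.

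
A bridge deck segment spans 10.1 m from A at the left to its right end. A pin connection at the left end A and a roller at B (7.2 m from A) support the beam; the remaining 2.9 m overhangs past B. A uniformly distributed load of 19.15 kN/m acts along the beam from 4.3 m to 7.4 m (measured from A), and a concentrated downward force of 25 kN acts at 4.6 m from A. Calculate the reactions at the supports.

A_x = 0, A_y = 20.16 kN, B_y = 64.21 kN

Resultant of the distributed load: 19.15 × 3.1 = 59.365 kN at 5.85 m from A.
ΣM about A: B_y·7.2 − (19.15·3.1)·5.85 − 25·4.6 = 0 → B_y = 462.28525/7.2 = 64.2063 ≈ 64.21 kN.
ΣF_y = 0: A_y + 64.2063 − 19.15·3.1 − 25 = 0 → A_y = 20.16 kN.
ΣF_x = 0: no horizontal applied forces, so A_x = 0.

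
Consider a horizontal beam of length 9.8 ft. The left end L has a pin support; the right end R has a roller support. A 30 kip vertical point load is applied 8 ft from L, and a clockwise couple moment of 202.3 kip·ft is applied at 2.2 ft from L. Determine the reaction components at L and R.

L_x = 0, L_y = -15.13 kip, R_y = 45.13 kip

Taking moments about L: R_y·9.8 − 30·8 − 202.3 = 0 → R_y = 442.3/9.8 = 45.1327 ≈ 45.13 kip.
ΣF_y = 0: L_y + 45.1327 − 30 = 0 → L_y = -15.13 kip.
ΣF_x = 0: no horizontal applied forces, so L_x = 0.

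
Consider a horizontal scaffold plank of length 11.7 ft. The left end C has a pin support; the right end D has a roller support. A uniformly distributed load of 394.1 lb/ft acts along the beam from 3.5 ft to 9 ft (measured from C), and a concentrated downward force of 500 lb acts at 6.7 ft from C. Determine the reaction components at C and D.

Resultant of the distributed load: 394.1 × 5.5 = 2167.55 lb at 6.25 ft from C.
Moments about C: D_y·11.7 − (394.1·5.5)·6.25 − 500·6.7 = 0 → D_y = 16897.1875/11.7 = 1444.2 ≈ 1444 lb.
ΣF_y = 0: C_y + 1444.2 − 394.1·5.5 − 500 = 0 → C_y = 1223 lb.
ΣF_x = 0: no horizontal applied forces, so C_x = 0.

C_x = 0, C_y = 1223 lb, D_y = 1444 lb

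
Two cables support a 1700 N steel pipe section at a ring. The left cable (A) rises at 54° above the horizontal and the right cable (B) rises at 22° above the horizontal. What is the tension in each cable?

ΣF_x = 0: −T_A·cos54° + T_B·cos22° = 0 → T_B = 0.633947·T_A.
ΣF_y = 0: T_A·sin54° + T_B·sin22° = 1700.
Substitute: T_A·(0.809017 + 0.633947·0.374607) = 1700 → T_A = 1624.47 ≈ 1624 N.
Then T_B = 0.633947 × 1624.47 = 1030 N.

T_A = 1624 N, T_B = 1030 N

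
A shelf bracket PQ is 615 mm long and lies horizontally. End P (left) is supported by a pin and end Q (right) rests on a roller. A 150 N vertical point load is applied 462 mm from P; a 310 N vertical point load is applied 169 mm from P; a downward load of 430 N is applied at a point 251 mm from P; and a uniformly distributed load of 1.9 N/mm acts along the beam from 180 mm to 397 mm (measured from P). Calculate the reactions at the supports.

P_x = 0, P_y = 735.5 N, Q_y = 566.8 N

Resultant of the distributed load: 1.9 × 217 = 412.3 N at 288.5 mm from P.
Moments about P: Q_y·615 − 150·462 − 310·169 − 430·251 − (1.9·217)·288.5 = 0 → Q_y = 348568.55/615 = 566.778 ≈ 566.8 N.
ΣF_y = 0: P_y + 566.778 − 150 − 310 − 430 − 1.9·217 = 0 → P_y = 735.5 N.
ΣF_x = 0: no horizontal applied forces, so P_x = 0.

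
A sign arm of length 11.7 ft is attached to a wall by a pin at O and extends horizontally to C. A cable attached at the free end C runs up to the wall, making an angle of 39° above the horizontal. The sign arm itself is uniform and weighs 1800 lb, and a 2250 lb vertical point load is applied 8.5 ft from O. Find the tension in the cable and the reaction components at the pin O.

T = 4028 lb, O_x = 3130 lb, O_y = 1515 lb

ΣM about O: T·sin39°·11.7 − 1800·5.85 − 2250·8.5 = 0 → T = 29655/(11.7·0.62932) = 4027.55 ≈ 4028 lb.
ΣF_x = 0: O_x − T·cos39° = 0 → O_x = 4027.55 × 0.777146 = 3130 lb.
ΣF_y = 0: O_y + T·sin39° − 1800 − 2250 = 0 → O_y = 4050 − 4027.55 × 0.62932 = 1515 lb.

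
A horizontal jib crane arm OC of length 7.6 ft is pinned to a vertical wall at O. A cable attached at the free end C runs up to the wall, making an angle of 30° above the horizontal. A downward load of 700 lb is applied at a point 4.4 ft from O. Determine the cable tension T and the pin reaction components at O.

ΣM about O: T·sin30°·7.6 − 700·4.4 = 0 → T = 3080/(7.6·0.5) = 810.526 ≈ 810.5 lb.
ΣF_x = 0: O_x − T·cos30° = 0 → O_x = 810.526 × 0.866025 = 701.9 lb.
ΣF_y = 0: O_y + T·sin30° − 700 = 0 → O_y = 700 − 810.526 × 0.5 = 294.7 lb.

T = 810.5 lb, O_x = 701.9 lb, O_y = 294.7 lb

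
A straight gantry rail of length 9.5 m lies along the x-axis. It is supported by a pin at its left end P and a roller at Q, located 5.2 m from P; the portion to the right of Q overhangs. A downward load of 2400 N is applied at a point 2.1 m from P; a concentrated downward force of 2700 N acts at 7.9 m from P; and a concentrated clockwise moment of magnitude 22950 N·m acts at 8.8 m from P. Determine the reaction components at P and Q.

P_x = 0, P_y = -4385 N, Q_y = 9485 N

Moments about P: Q_y·5.2 − 2400·2.1 − 2700·7.9 − 22950 = 0 → Q_y = 49320/5.2 = 9484.62 ≈ 9485 N.
ΣF_y = 0: P_y + 9484.62 − 2400 − 2700 = 0 → P_y = -4385 N.
ΣF_x = 0: no horizontal applied forces, so P_x = 0.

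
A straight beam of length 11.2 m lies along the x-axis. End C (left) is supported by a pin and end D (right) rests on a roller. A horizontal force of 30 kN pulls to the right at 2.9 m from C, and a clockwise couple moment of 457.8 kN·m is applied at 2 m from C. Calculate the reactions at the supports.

Taking moments about C: D_y·11.2 − 457.8 = 0 → D_y = 457.8/11.2 = 40.875 ≈ 40.88 kN.
ΣF_y = 0: C_y + 40.875  = 0 → C_y = -40.88 kN.
ΣF_x = 0: C_x + 30 = 0 → C_x = -30.00 kN.

C_x = -30.00 kN, C_y = -40.88 kN, D_y = 40.88 kN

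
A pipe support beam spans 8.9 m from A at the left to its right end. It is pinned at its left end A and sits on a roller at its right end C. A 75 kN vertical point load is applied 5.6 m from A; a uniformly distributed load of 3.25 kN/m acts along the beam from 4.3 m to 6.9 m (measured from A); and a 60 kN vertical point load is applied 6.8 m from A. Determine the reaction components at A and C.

Resultant of the distributed load: 3.25 × 2.6 = 8.45 kN at 5.6 m from A.
Moments about A: C_y·8.9 − 75·5.6 − (3.25·2.6)·5.6 − 60·6.8 = 0 → C_y = 875.32/8.9 = 98.3506 ≈ 98.35 kN.
ΣF_y = 0: A_y + 98.3506 − 75 − 3.25·2.6 − 60 = 0 → A_y = 45.10 kN.
ΣF_x = 0: no horizontal applied forces, so A_x = 0.

A_x = 0, A_y = 45.10 kN, C_y = 98.35 kN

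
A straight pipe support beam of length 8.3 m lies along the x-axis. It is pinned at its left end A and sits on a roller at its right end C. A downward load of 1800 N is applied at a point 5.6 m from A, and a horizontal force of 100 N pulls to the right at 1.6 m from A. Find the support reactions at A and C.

A_x = -100.0 N, A_y = 585.5 N, C_y = 1214 N

Moments about A: C_y·8.3 − 1800·5.6 = 0 → C_y = 10080/8.3 = 1214.46 ≈ 1214 N.
ΣF_y = 0: A_y + 1214.46 − 1800 = 0 → A_y = 585.5 N.
ΣF_x = 0: A_x + 100 = 0 → A_x = -100.0 N.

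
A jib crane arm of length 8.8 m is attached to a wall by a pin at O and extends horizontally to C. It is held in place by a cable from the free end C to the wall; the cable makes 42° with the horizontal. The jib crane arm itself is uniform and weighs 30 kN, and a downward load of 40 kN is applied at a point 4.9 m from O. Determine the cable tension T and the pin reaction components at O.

ΣM about O: T·sin42°·8.8 − 30·4.4 − 40·4.9 = 0 → T = 328/(8.8·0.669131) = 55.7032 ≈ 55.70 kN.
ΣF_x = 0: O_x − T·cos42° = 0 → O_x = 55.7032 × 0.743145 = 41.40 kN.
ΣF_y = 0: O_y + T·sin42° − 30 − 40 = 0 → O_y = 70 − 55.7032 × 0.669131 = 32.73 kN.

T = 55.70 kN, O_x = 41.40 kN, O_y = 32.73 kN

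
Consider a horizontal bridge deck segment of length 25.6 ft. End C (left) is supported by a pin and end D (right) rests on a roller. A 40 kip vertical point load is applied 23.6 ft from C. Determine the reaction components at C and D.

Moments about C: D_y·25.6 − 40·23.6 = 0 → D_y = 944/25.6 = 36.875 ≈ 36.88 kip.
ΣF_y = 0: C_y + 36.875 − 40 = 0 → C_y = 3.125 kip.
ΣF_x = 0: no horizontal applied forces, so C_x = 0.

C_x = 0, C_y = 3.125 kip, D_y = 36.88 kip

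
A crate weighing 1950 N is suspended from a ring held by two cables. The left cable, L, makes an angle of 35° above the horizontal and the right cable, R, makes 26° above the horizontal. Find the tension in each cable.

T_L = 2004 N, T_R = 1826 N

ΣF_x = 0: −T_L·cos35° + T_R·cos26° = 0 → T_R = 0.91139·T_L.
ΣF_y = 0: T_L·sin35° + T_R·sin26° = 1950.
Substitute: T_L·(0.573576 + 0.91139·0.438371) = 1950 → T_L = 2003.9 ≈ 2004 N.
Then T_R = 0.91139 × 2003.9 = 1826 N.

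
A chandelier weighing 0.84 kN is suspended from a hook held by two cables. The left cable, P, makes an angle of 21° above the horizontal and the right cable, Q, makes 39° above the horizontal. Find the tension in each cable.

T_P = 0.7538 kN, T_Q = 0.9055 kN

ΣF_x = 0: −T_P·cos21° + T_Q·cos39° = 0 → T_Q = 1.20129·T_P.
ΣF_y = 0: T_P·sin21° + T_Q·sin39° = 0.84.
Substitute: T_P·(0.358368 + 1.20129·0.62932) = 0.84 → T_P = 0.753793 ≈ 0.7538 kN.
Then T_Q = 1.20129 × 0.753793 = 0.9055 kN.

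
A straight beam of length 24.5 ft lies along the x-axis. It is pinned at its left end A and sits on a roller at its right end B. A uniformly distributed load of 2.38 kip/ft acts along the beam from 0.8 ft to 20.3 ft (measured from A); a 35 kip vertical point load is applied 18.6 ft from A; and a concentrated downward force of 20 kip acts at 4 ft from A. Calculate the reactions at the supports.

A_x = 0, A_y = 51.59 kip, B_y = 49.82 kip

Resultant of the distributed load: 2.38 × 19.5 = 46.41 kip at 10.55 ft from A.
ΣM about A: B_y·24.5 − (2.38·19.5)·10.55 − 35·18.6 − 20·4 = 0 → B_y = 1220.6255/24.5 = 49.8214 ≈ 49.82 kip.
ΣF_y = 0: A_y + 49.8214 − 2.38·19.5 − 35 − 20 = 0 → A_y = 51.59 kip.
ΣF_x = 0: no horizontal applied forces, so A_x = 0.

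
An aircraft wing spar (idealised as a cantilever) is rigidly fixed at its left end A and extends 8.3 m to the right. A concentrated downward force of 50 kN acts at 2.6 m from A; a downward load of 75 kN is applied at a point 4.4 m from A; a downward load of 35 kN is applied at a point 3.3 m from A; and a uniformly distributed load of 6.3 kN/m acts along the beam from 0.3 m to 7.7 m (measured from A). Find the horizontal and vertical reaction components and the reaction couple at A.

A_x = 0, A_y = 206.6 kN, M_A = 762.0 kN·m

Resultant of the distributed load: 6.3 × 7.4 = 46.62 kN at 4 m from A.
ΣF_x = 0: A_x = 0.
ΣF_y = 0: A_y − 50 − 75 − 35 − 6.3·7.4 = 0 → A_y = 206.6 kN.
ΣM about A: M_A − 50·2.6 − 75·4.4 − 35·3.3 − (6.3·7.4)·4 = 0 → M_A = 762.0 kN·m.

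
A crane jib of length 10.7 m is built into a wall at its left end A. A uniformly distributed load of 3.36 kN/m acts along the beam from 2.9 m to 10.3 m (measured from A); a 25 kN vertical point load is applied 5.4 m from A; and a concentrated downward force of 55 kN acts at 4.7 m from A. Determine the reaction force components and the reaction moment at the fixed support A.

A_x = 0, A_y = 104.9 kN, M_A = 557.6 kN·m

Resultant of the distributed load: 3.36 × 7.4 = 24.864 kN at 6.6 m from A.
ΣF_x = 0: A_x = 0.
ΣF_y = 0: A_y − 3.36·7.4 − 25 − 55 = 0 → A_y = 104.9 kN.
ΣM about A: M_A − (3.36·7.4)·6.6 − 25·5.4 − 55·4.7 = 0 → M_A = 557.6 kN·m.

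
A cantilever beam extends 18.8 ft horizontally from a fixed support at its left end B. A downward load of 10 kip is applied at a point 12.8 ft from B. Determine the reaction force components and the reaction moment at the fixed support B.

B_x = 0, B_y = 10.00 kip, M_B = 128.0 kip·ft

ΣF_x = 0: B_x = 0.
ΣF_y = 0: B_y − 10 = 0 → B_y = 10.00 kip.
ΣM about B: M_B − 10·12.8 = 0 → M_B = 128.0 kip·ft.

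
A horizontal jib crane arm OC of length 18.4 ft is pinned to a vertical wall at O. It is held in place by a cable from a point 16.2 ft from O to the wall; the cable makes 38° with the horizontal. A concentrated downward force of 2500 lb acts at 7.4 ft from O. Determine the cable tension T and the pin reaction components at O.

ΣM about O: T·sin38°·16.2 − 2500·7.4 = 0 → T = 18500/(16.2·0.615661) = 1854.88 ≈ 1855 lb.
ΣF_x = 0: O_x − T·cos38° = 0 → O_x = 1854.88 × 0.788011 = 1462 lb.
ΣF_y = 0: O_y + T·sin38° − 2500 = 0 → O_y = 2500 − 1854.88 × 0.615661 = 1358 lb.

T = 1855 lb, O_x = 1462 lb, O_y = 1358 lb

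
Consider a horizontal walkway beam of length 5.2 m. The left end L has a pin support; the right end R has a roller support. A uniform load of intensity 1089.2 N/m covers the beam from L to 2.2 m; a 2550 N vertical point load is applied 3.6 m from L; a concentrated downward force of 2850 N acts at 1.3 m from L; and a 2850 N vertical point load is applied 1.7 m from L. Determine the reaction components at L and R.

Resultant of the distributed load: 1089.2 × 2.2 = 2396.24 N at 1.1 m from L.
Moments about L: R_y·5.2 − (1089.2·2.2)·1.1 − 2550·3.6 − 2850·1.3 − 2850·1.7 = 0 → R_y = 20365.864/5.2 = 3916.51 ≈ 3917 N.
ΣF_y = 0: L_y + 3916.51 − 1089.2·2.2 − 2550 − 2850 − 2850 = 0 → L_y = 6730 N.
ΣF_x = 0: no horizontal applied forces, so L_x = 0.

L_x = 0, L_y = 6730 N, R_y = 3917 N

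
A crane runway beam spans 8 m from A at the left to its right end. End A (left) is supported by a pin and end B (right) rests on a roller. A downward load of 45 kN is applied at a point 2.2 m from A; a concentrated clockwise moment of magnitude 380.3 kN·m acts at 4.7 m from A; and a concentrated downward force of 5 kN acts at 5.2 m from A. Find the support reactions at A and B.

A_x = 0, A_y = -13.16 kN, B_y = 63.16 kN

ΣM about A: B_y·8 − 45·2.2 − 380.3 − 5·5.2 = 0 → B_y = 505.3/8 = 63.1625 ≈ 63.16 kN.
ΣF_y = 0: A_y + 63.1625 − 45 − 5 = 0 → A_y = -13.16 kN.
ΣF_x = 0: no horizontal applied forces, so A_x = 0.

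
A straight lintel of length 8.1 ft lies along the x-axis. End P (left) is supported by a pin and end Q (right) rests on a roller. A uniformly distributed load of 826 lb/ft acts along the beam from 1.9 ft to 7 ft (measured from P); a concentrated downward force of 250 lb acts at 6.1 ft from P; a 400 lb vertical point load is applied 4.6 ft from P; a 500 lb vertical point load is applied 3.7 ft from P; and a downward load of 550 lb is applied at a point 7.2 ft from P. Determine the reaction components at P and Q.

Resultant of the distributed load: 826 × 5.1 = 4212.6 lb at 4.45 ft from P.
Taking moments about P: Q_y·8.1 − (826·5.1)·4.45 − 250·6.1 − 400·4.6 − 500·3.7 − 550·7.2 = 0 → Q_y = 27921.07/8.1 = 3447.05 ≈ 3447 lb.
ΣF_y = 0: P_y + 3447.05 − 826·5.1 − 250 − 400 − 500 − 550 = 0 → P_y = 2466 lb.
ΣF_x = 0: no horizontal applied forces, so P_x = 0.

P_x = 0, P_y = 2466 lb, Q_y = 3447 lb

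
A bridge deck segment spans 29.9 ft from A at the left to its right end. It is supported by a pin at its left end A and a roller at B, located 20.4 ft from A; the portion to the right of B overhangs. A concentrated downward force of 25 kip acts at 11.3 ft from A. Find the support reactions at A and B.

A_x = 0, A_y = 11.15 kip, B_y = 13.85 kip

Taking moments about A: B_y·20.4 − 25·11.3 = 0 → B_y = 282.5/20.4 = 13.848 ≈ 13.85 kip.
ΣF_y = 0: A_y + 13.848 − 25 = 0 → A_y = 11.15 kip.
ΣF_x = 0: no horizontal applied forces, so A_x = 0.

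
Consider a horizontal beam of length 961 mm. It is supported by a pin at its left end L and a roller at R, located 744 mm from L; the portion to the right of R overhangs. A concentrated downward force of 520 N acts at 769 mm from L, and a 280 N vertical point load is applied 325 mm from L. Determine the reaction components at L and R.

Taking moments about L: R_y·744 − 520·769 − 280·325 = 0 → R_y = 490880/744 = 659.785 ≈ 659.8 N.
ΣF_y = 0: L_y + 659.785 − 520 − 280 = 0 → L_y = 140.2 N.
ΣF_x = 0: no horizontal applied forces, so L_x = 0.

L_x = 0, L_y = 140.2 N, R_y = 659.8 N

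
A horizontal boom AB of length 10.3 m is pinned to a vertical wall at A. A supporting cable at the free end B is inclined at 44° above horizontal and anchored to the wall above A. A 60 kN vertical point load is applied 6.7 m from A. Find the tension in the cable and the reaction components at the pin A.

ΣM about A: T·sin44°·10.3 − 60·6.7 = 0 → T = 402/(10.3·0.694658) = 56.1847 ≈ 56.18 kN.
ΣF_x = 0: A_x − T·cos44° = 0 → A_x = 56.1847 × 0.71934 = 40.42 kN.
ΣF_y = 0: A_y + T·sin44° − 60 = 0 → A_y = 60 − 56.1847 × 0.694658 = 20.97 kN.

T = 56.18 kN, A_x = 40.42 kN, A_y = 20.97 kN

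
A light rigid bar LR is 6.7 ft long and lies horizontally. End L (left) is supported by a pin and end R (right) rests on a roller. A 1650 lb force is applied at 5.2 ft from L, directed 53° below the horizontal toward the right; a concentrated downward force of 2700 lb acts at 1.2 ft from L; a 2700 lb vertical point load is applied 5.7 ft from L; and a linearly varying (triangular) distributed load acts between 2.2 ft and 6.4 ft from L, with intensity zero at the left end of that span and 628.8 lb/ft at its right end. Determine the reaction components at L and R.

Resultant of the triangular load: ½ × 628.8 × 4.2 = 1320.48 lb, acting at 5 ft from L (one-third of the span from the peak).
Taking moments about L: R_y·6.7 − 1650·sin53°·5.2 − 2700·1.2 − 2700·5.7 − (½·628.8·4.2)·5 = 0 → R_y = 32084.7/6.7 = 4788.76 ≈ 4789 lb.
ΣF_y = 0: L_y + 4788.76 − 1650·sin53° − 2700 − 2700 − ½·628.8·4.2 = 0 → L_y = 3249 lb.
ΣF_x = 0: L_x + 1650·cos53° = 0 → L_x = -993.0 lb.

L_x = -993.0 lb, L_y = 3249 lb, R_y = 4789 lb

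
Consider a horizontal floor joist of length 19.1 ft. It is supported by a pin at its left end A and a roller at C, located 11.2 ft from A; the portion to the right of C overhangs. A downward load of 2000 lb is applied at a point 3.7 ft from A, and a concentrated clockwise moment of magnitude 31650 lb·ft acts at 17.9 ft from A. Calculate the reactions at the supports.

ΣM about A: C_y·11.2 − 2000·3.7 − 31650 = 0 → C_y = 39050/11.2 = 3486.61 ≈ 3487 lb.
ΣF_y = 0: A_y + 3486.61 − 2000 = 0 → A_y = -1487 lb.
ΣF_x = 0: no horizontal applied forces, so A_x = 0.

A_x = 0, A_y = -1487 lb, C_y = 3487 lb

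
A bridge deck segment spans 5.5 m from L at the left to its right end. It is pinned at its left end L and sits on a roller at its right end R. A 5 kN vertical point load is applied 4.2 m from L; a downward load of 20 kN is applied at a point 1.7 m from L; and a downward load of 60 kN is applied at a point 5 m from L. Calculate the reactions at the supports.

L_x = 0, L_y = 20.45 kN, R_y = 64.55 kN

ΣM about L: R_y·5.5 − 5·4.2 − 20·1.7 − 60·5 = 0 → R_y = 355/5.5 = 64.5455 ≈ 64.55 kN.
ΣF_y = 0: L_y + 64.5455 − 5 − 20 − 60 = 0 → L_y = 20.45 kN.
ΣF_x = 0: no horizontal applied forces, so L_x = 0.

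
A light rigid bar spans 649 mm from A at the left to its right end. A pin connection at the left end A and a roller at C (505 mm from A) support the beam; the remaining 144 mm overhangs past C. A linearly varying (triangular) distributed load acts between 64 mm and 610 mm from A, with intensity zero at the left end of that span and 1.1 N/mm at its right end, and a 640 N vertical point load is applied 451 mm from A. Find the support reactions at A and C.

A_x = 0, A_y = 114.2 N, C_y = 826.1 N

Resultant of the triangular load: ½ × 1.1 × 546 = 300.3 N, acting at 428 mm from A (one-third of the span from the peak).
Moments about A: C_y·505 − (½·1.1·546)·428 − 640·451 = 0 → C_y = 417168.4/505 = 826.076 ≈ 826.1 N.
ΣF_y = 0: A_y + 826.076 − ½·1.1·546 − 640 = 0 → A_y = 114.2 N.
ΣF_x = 0: no horizontal applied forces, so A_x = 0.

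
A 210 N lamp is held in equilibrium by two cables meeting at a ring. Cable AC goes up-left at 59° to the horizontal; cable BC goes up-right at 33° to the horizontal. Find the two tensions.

ΣF_x = 0: −T_AC·cos59° + T_BC·cos33° = 0 → T_BC = 0.614112·T_AC.
ΣF_y = 0: T_AC·sin59° + T_BC·sin33° = 210.
Substitute: T_AC·(0.857167 + 0.614112·0.544639) = 210 → T_AC = 176.228 ≈ 176.2 N.
Then T_BC = 0.614112 × 176.228 = 108.2 N.

T_AC = 176.2 N, T_BC = 108.2 N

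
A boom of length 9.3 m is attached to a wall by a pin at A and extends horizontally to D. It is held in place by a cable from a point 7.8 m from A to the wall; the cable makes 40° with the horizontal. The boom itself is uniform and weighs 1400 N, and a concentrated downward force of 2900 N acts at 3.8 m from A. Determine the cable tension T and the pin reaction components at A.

T = 3496 N, A_x = 2678 N, A_y = 2053 N

ΣM about A: T·sin40°·7.8 − 1400·4.65 − 2900·3.8 = 0 → T = 17530/(7.8·0.642788) = 3496.39 ≈ 3496 N.
ΣF_x = 0: A_x − T·cos40° = 0 → A_x = 3496.39 × 0.766044 = 2678 N.
ΣF_y = 0: A_y + T·sin40° − 1400 − 2900 = 0 → A_y = 4300 − 3496.39 × 0.642788 = 2053 N.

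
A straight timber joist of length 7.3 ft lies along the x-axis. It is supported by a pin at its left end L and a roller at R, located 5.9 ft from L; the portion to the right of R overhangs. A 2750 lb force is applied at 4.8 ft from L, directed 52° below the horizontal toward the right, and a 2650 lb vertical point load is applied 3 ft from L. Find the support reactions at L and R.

Moments about L: R_y·5.9 − 2750·sin52°·4.8 − 2650·3 = 0 → R_y = 18351.7/5.9 = 3110.46 ≈ 3110 lb.
ΣF_y = 0: L_y + 3110.46 − 2750·sin52° − 2650 = 0 → L_y = 1707 lb.
ΣF_x = 0: L_x + 2750·cos52° = 0 → L_x = -1693 lb.

L_x = -1693 lb, L_y = 1707 lb, R_y = 3110 lb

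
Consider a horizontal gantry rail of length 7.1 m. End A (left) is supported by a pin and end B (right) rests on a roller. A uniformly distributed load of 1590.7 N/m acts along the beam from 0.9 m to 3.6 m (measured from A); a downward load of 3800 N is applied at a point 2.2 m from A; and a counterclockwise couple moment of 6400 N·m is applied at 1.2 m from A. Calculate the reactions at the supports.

A_x = 0, A_y = 6458 N, B_y = 1637 N

Resultant of the distributed load: 1590.7 × 2.7 = 4294.89 N at 2.25 m from A.
Taking moments about A: B_y·7.1 − (1590.7·2.7)·2.25 − 3800·2.2 + 6400 = 0 → B_y = 11623.5025/7.1 = 1637.11 ≈ 1637 N.
ΣF_y = 0: A_y + 1637.11 − 1590.7·2.7 − 3800 = 0 → A_y = 6458 N.
ΣF_x = 0: no horizontal applied forces, so A_x = 0.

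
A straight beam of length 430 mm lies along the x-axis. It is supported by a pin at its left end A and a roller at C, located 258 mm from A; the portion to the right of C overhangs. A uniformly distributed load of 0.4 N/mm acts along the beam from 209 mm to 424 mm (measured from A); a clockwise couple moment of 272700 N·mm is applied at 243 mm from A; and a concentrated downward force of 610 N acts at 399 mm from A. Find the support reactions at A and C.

Resultant of the distributed load: 0.4 × 215 = 86 N at 316.5 mm from A.
ΣM about A: C_y·258 − (0.4·215)·316.5 − 272700 − 610·399 = 0 → C_y = 543309/258 = 2105.85 ≈ 2106 N.
ΣF_y = 0: A_y + 2105.85 − 0.4·215 − 610 = 0 → A_y = -1410 N.
ΣF_x = 0: no horizontal applied forces, so A_x = 0.

A_x = 0, A_y = -1410 N, C_y = 2106 N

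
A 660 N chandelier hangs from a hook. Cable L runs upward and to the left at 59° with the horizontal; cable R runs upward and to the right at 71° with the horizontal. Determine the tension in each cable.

T_L = 280.5 N, T_R = 443.7 N

ΣF_x = 0: −T_L·cos59° + T_R·cos71° = 0 → T_R = 1.58197·T_L.
ΣF_y = 0: T_L·sin59° + T_R·sin71° = 660.
Substitute: T_L·(0.857167 + 1.58197·0.945519) = 660 → T_L = 280.499 ≈ 280.5 N.
Then T_R = 1.58197 × 280.499 = 443.7 N.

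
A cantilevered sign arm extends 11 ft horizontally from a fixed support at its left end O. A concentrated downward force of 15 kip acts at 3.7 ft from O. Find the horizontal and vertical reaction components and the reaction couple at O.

O_x = 0, O_y = 15.00 kip, M_O = 55.50 kip·ft

ΣF_x = 0: O_x = 0.
ΣF_y = 0: O_y − 15 = 0 → O_y = 15.00 kip.
ΣM about O: M_O − 15·3.7 = 0 → M_O = 55.50 kip·ft.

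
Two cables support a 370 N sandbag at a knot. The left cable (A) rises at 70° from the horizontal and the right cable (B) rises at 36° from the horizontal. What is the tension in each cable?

ΣF_x = 0: −T_A·cos70° + T_B·cos36° = 0 → T_B = 0.42276·T_A.
ΣF_y = 0: T_A·sin70° + T_B·sin36° = 370.
Substitute: T_A·(0.939693 + 0.42276·0.587785) = 370 → T_A = 311.399 ≈ 311.4 N.
Then T_B = 0.42276 × 311.399 = 131.6 N.

T_A = 311.4 N, T_B = 131.6 N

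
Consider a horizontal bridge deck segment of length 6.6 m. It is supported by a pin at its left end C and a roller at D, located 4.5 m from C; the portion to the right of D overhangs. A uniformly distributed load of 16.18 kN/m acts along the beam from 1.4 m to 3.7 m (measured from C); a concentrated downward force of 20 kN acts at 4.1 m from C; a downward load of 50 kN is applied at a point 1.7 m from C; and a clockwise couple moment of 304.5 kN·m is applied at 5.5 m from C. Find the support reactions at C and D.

C_x = 0, C_y = -18.65 kN, D_y = 125.9 kN

Resultant of the distributed load: 16.18 × 2.3 = 37.214 kN at 2.55 m from C.
Moments about C: D_y·4.5 − (16.18·2.3)·2.55 − 20·4.1 − 50·1.7 − 304.5 = 0 → D_y = 566.3957/4.5 = 125.866 ≈ 125.9 kN.
ΣF_y = 0: C_y + 125.866 − 16.18·2.3 − 20 − 50 = 0 → C_y = -18.65 kN.
ΣF_x = 0: no horizontal applied forces, so C_x = 0.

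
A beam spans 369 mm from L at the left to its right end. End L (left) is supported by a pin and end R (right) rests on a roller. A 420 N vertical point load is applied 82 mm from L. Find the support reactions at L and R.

ΣM about L: R_y·369 − 420·82 = 0 → R_y = 34440/369 = 93.3333 ≈ 93.33 N.
ΣF_y = 0: L_y + 93.3333 − 420 = 0 → L_y = 326.7 N.
ΣF_x = 0: no horizontal applied forces, so L_x = 0.

L_x = 0, L_y = 326.7 N, R_y = 93.33 N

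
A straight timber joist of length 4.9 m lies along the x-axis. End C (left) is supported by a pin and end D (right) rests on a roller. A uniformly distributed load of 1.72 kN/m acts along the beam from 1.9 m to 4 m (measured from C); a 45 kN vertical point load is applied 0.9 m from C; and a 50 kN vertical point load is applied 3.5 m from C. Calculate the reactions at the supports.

C_x = 0, C_y = 52.46 kN, D_y = 46.15 kN

Resultant of the distributed load: 1.72 × 2.1 = 3.612 kN at 2.95 m from C.
ΣM about C: D_y·4.9 − (1.72·2.1)·2.95 − 45·0.9 − 50·3.5 = 0 → D_y = 226.1554/4.9 = 46.1542 ≈ 46.15 kN.
ΣF_y = 0: C_y + 46.1542 − 1.72·2.1 − 45 − 50 = 0 → C_y = 52.46 kN.
ΣF_x = 0: no horizontal applied forces, so C_x = 0.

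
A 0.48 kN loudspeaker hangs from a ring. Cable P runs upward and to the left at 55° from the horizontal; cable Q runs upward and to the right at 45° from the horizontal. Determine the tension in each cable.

ΣF_x = 0: −T_P·cos55° + T_Q·cos45° = 0 → T_Q = 0.81116·T_P.
ΣF_y = 0: T_P·sin55° + T_Q·sin45° = 0.48.
Substitute: T_P·(0.819152 + 0.81116·0.707107) = 0.48 → T_P = 0.344647 ≈ 0.3446 kN.
Then T_Q = 0.81116 × 0.344647 = 0.2796 kN.

T_P = 0.3446 kN, T_Q = 0.2796 kN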